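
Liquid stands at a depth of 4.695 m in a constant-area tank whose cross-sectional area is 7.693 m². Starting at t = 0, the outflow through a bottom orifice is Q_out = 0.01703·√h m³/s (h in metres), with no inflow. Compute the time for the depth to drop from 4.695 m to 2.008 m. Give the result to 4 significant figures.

A dh/dt = −Q_out = −0.01703 √h.
∫ h^(−1/2) dh = −(0.01703/A) ∫ dt, giving 2√h = 2√h₀ − (0.01703/A) t.
t = 2A(√h₀ − √h)/0.01703 = 2·7.693·(√4.695 − √2.008)/0.01703
  = 15.3860 × (2.16679 − 1.41704) / 0.01703 = 677.378 s.

677.4 s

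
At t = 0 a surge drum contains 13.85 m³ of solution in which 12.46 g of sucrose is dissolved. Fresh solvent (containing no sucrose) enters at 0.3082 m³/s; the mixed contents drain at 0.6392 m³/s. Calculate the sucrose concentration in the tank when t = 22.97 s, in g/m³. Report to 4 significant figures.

0.4287 g/m³

Total volume: dV/dt = Q_in − Q_out = -0.331000 m³/s, so V(t) = 13.85 − 0.331000 t and V(22.97) = 6.24693 m³.
Species balance (pure solvent in): dm/dt = −Q_out · m/V(t).
dm/m = −Q_out dt/(V₀ − 0.331000 t); integrating gives ln(m/m₀) = −(Q_out/(Q_in−Q_out)) ln(V/V₀).
m = m₀ (V₀/V)^(Q_out/(Q_in−Q_out)) = 12.46 × (13.85/6.24693)^(-1.93112) = 2.67775 g.
C = m/V = 2.67775/6.24693 = 0.428651 g/m³.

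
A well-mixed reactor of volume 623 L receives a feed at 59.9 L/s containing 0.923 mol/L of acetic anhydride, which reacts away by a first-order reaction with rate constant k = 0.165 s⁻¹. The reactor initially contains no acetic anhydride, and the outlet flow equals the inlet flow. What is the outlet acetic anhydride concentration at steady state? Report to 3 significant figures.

Species balance: V dC/dt = Q C_in − Q C − k V C.
At steady state: 0 = Q C_in − (Q + kV) C_ss, so C_ss = Q C_in/(Q + kV).
C_ss = 59.9·0.923/(59.9 + 0.165·623) = 55.288/162.69 = 0.33982 mol/L.

0.340 mol/L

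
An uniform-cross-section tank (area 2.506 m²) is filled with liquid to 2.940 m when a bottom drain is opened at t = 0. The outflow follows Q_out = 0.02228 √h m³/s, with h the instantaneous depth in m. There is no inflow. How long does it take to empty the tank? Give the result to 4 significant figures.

Accumulation of liquid (constant cross-section A): A dh/dt = −0.02228 √h.
This is separable: 2 d(√h)/dt = −0.02228/A, so √h = √h₀ − (0.02228/(2A)) t.
Set h = 0: 2√h₀ = (0.02228/A) t_empty ⇒ t_empty = 2A√h₀/0.02228.
t_empty = 2·2.506·√2.940/0.02228 = 5.01200·1.71464/0.02228 = 385.718 s.

385.7 s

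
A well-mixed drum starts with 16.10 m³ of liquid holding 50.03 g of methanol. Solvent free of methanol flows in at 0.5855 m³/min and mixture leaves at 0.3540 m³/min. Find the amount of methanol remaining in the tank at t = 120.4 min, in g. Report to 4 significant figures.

Let m(t) be the amount of methanol. Volume: V(t) = V₀ + (Q_in − Q_out) t = 16.10 + 0.231500 t; V(120.4) = 43.9726 m³.
Solute balance: dm/dt = 0 − Q_out C = −Q_out m/V(t).
Separate: dm/m = −Q_out dt/V(t) ⇒ ln(m/m₀) = −(Q_out/(Q_in−Q_out)) ln(V/V₀).
m = m₀ (V₀/V)^(Q_out/(Q_in−Q_out)) = 50.03 × (16.10/43.9726)^(1.52916) = 10.7640 g.

10.76 g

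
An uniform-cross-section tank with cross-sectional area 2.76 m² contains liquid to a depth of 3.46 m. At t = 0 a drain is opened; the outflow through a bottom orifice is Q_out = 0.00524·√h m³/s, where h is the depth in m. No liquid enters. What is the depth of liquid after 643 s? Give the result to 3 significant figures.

Accumulation of liquid (constant cross-section A): A dh/dt = −0.00524 √h.
Separate and integrate: 2(√h − √h₀) = −(0.00524/A) t.
√h = √3.46 − 0.00524·643/(2·2.76) = 1.8601 − 0.61038 = 1.2497.
h = 1.2497² = 1.5618 m.

1.56 m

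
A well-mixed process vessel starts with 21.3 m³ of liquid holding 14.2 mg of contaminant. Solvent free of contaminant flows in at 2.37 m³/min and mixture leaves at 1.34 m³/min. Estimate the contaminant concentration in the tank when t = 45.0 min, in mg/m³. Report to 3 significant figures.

0.0467 mg/m³

Total volume: dV/dt = Q_in − Q_out = 1.0300 m³/min, so V(t) = 21.3 + 1.0300 t and V(45.0) = 67.650 m³.
Solute balance: dm/dt = 0 − Q_out C = −Q_out m/V(t).
Separate: dm/m = −Q_out dt/V(t) ⇒ ln(m/m₀) = −(Q_out/(Q_in−Q_out)) ln(V/V₀).
m = m₀ (V₀/V)^(Q_out/(Q_in−Q_out)) = 14.2 × (21.3/67.650)^(1.3010) = 3.1575 mg.
C = m/V = 3.1575/67.650 = 0.046674 mg/m³.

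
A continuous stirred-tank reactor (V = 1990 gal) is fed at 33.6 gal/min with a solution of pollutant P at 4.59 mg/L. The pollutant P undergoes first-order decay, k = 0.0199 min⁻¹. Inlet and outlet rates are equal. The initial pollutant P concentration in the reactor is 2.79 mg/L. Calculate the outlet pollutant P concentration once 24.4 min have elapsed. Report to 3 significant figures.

V dC/dt = Q(C_in − C) − k V C.
This is linear with rate a = Q/V + k = 0.036784 min⁻¹.
C_ss = Q C_in/(Q + kV) = 2.1069 mg/L; C(t) = C_ss + (C₀ − C_ss) e^(−a t).
C(24.4) = 2.1069 + (0.68314)·e^(−0.036784·24.4) = 2.1069 + (0.68314)·0.40757 = 2.3853 mg/L.

2.39 mg/L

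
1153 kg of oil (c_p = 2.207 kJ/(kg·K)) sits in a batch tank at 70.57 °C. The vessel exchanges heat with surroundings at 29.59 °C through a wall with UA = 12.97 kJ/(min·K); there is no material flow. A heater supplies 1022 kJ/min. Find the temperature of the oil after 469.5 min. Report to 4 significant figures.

Energy balance: M c_p dT/dt = −UA(T − T_amb) + Q̇.
dT/dt = (T_ss − T)/τ with T_ss = T_amb + Q̇/UA = 29.59 + 1022/12.97 = 108.387 °C, τ = M c_p/UA = 1153·2.207/12.97 = 196.197 min.
Integrating: T(t) = T_ss + (T₀ − T_ss) e^(−t/τ).
T(469.5) = 108.387 + (-37.8172)·0.0913546 = 104.932 °C.

104.9 °C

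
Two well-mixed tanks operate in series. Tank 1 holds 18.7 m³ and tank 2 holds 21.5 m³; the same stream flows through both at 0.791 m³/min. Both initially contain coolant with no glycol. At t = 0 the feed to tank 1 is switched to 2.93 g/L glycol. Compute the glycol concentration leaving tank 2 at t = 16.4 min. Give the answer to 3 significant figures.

Species balance on tank i: dCᵢ/dt = (Cᵢ₋₁ − Cᵢ)/τᵢ with τᵢ = Vᵢ/Q.
τ₁ = 18.7/0.791 = 23.641 min; τ₂ = 21.5/0.791 = 27.181 min.
Tank 1: C₁ = C_in(1 − e^(−t/τ₁)). Tank 2 (τ₁ ≠ τ₂): C₂ = C_in[1 − (τ₁ e^(−t/τ₁) − τ₂ e^(−t/τ₂))/(τ₁ − τ₂)].
At t = 16.4: e^(−t/τ₁) = 0.49972, e^(−t/τ₂) = 0.54697.
C₂ = 2.93·[1 − (23.641·0.49972 − 27.181·0.54697)/(-3.5398)] = 2.93·0.13748 = 0.40282 g/L.

0.403 g/L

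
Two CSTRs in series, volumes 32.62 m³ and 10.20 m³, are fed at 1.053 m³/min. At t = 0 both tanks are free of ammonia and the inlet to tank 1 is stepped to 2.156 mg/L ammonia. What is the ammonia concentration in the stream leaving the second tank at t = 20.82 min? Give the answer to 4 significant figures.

Species balance on tank i: dCᵢ/dt = (Cᵢ₋₁ − Cᵢ)/τᵢ with τᵢ = Vᵢ/Q.
τ₁ = 32.62/1.053 = 30.9782 min; τ₂ = 10.20/1.053 = 9.68661 min.
Tank 1: C₁ = C_in(1 − e^(−t/τ₁)). Tank 2 (τ₁ ≠ τ₂): C₂ = C_in[1 − (τ₁ e^(−t/τ₁) − τ₂ e^(−t/τ₂))/(τ₁ − τ₂)].
At t = 20.82: e^(−t/τ₁) = 0.510642, e^(−t/τ₂) = 0.116559.
C₂ = 2.156·[1 − (30.9782·0.510642 − 9.68661·0.116559)/(21.2915)] = 2.156·0.310069 = 0.668510 mg/L.

0.6685 mg/L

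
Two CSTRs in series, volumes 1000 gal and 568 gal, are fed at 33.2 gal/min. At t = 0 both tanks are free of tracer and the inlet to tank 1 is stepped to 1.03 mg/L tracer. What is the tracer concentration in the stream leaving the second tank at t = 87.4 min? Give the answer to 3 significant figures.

Time constants: τᵢ = Vᵢ/Q for each well-mixed tank.
τ₁ = 1000/33.2 = 30.120 min; τ₂ = 568/33.2 = 17.108 min.
Solving the cascade with C₁(0)=C₂(0)=0 gives C₂(t) = C_in[1 − (τ₁ e^(−t/τ₁) − τ₂ e^(−t/τ₂))/(τ₁ − τ₂)].
At t = 87.4: e^(−t/τ₁) = 0.054931, e^(−t/τ₂) = 0.0060446.
C₂ = 1.03·[1 − (30.120·0.054931 − 17.108·0.0060446)/(13.012)] = 1.03·0.88079 = 0.90722 mg/L.

0.907 mg/L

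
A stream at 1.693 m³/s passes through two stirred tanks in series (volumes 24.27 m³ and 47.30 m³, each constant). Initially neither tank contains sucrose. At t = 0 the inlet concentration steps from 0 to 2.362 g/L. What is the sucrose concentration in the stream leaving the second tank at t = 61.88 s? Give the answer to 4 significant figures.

1.866 g/L

Species balance on tank i: dCᵢ/dt = (Cᵢ₋₁ − Cᵢ)/τᵢ with τᵢ = Vᵢ/Q.
τ₁ = 24.27/1.693 = 14.3355 s; τ₂ = 47.30/1.693 = 27.9386 s.
Tank 1: C₁ = C_in(1 − e^(−t/τ₁)). Tank 2 (τ₁ ≠ τ₂): C₂ = C_in[1 − (τ₁ e^(−t/τ₁) − τ₂ e^(−t/τ₂))/(τ₁ − τ₂)].
At t = 61.88: e^(−t/τ₁) = 0.0133458, e^(−t/τ₂) = 0.109169.
C₂ = 2.362·[1 − (14.3355·0.0133458 − 27.9386·0.109169)/(-13.6031)] = 2.362·0.789849 = 1.86562 g/L.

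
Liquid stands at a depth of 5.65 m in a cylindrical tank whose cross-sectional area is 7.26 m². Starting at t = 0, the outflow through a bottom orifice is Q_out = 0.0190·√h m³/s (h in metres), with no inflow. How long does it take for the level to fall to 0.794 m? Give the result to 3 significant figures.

With no inflow, A dh/dt = −0.0190 √h.
∫ h^(−1/2) dh = −(0.0190/A) ∫ dt, giving 2√h = 2√h₀ − (0.0190/A) t.
t = 2A(√h₀ − √h)/0.0190 = 2·7.26·(√5.65 − √0.794)/0.0190
  = 14.520 × (2.3770 − 0.89107) / 0.0190 = 1135.5 s.

1140 s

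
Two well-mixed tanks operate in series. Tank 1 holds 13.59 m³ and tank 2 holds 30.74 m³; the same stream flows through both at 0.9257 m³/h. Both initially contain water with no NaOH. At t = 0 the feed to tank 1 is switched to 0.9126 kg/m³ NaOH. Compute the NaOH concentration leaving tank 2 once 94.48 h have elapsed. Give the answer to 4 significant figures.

Each tank obeys Vᵢ dCᵢ/dt = Q(Cᵢ₋₁ − Cᵢ), so τᵢ = Vᵢ/Q.
τ₁ = 13.59/0.9257 = 14.6808 h; τ₂ = 30.74/0.9257 = 33.2073 h.
Tank 1: C₁ = C_in(1 − e^(−t/τ₁)). Tank 2 (τ₁ ≠ τ₂): C₂ = C_in[1 − (τ₁ e^(−t/τ₁) − τ₂ e^(−t/τ₂))/(τ₁ − τ₂)].
At t = 94.48: e^(−t/τ₁) = 0.00160341, e^(−t/τ₂) = 0.0581251.
C₂ = 0.9126·[1 − (14.6808·0.00160341 − 33.2073·0.0581251)/(-18.5265)] = 0.9126·0.897086 = 0.818681 kg/m³.

0.8187 kg/m³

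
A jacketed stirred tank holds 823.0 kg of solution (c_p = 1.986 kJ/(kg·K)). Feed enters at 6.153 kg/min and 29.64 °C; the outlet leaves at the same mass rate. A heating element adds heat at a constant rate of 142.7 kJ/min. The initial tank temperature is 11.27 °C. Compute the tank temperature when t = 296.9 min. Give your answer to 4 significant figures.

Unsteady energy balance on the tank contents: M c_p dT/dt = ṁ c_p (T_in − T) + 142.7.
Rearrange: dT/dt = (T_ss − T)/τ with τ = M/ṁ = 133.756 min and T_ss = T_in + Q̇/(ṁ c_p) = 41.3177 °C.
This is linear first-order; T(t) = T_ss + (T₀ − T_ss) e^(−t/τ).
T(296.9) = 41.3177 + (-30.0477)·e^(−296.9/133.756) = 41.3177 + (-30.0477)·0.108640 = 38.0533 °C.

38.05 °C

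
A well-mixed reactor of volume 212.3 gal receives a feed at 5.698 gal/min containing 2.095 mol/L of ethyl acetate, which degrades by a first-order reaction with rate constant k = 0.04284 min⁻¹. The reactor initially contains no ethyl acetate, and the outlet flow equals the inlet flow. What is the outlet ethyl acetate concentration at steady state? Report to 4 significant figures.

0.8070 mol/L

Accumulation = in − out − consumed: V dC/dt = Q C_in − Q C − k V C.
At steady state: 0 = Q C_in − (Q + kV) C_ss, so C_ss = Q C_in/(Q + kV).
C_ss = 5.698·2.095/(5.698 + 0.04284·212.3) = 11.9373/14.7929 = 0.806960 mol/L.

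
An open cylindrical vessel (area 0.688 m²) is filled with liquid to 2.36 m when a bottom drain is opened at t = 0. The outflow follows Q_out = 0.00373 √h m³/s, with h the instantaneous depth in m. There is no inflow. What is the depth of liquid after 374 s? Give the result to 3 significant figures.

A dh/dt = −Q_out = −0.00373 √h.
This is separable: 2 d(√h)/dt = −0.00373/A, so √h = √h₀ − (0.00373/(2A)) t.
√h = √2.36 − 0.00373·374/(2·0.688) = 1.5362 − 1.0138 = 0.52241.
h = 0.52241² = 0.27291 m.

0.273 m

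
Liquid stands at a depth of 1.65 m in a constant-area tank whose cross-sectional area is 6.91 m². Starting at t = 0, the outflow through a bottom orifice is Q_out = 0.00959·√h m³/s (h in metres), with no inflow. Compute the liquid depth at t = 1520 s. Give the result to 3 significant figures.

0.0528 m

With no inflow, A dh/dt = −0.00959 √h.
∫ h^(−1/2) dh = −(0.00959/A) ∫ dt, giving 2√h = 2√h₀ − (0.00959/A) t.
√h = √1.65 − 0.00959·1520/(2·6.91) = 1.2845 − 1.0548 = 0.22976.
h = 0.22976² = 0.052791 m.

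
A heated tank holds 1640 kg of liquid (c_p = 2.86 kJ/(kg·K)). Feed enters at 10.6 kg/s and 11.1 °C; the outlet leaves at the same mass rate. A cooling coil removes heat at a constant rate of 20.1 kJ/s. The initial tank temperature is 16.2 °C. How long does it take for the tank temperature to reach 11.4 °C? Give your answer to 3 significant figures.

277 s

M c_p dT/dt = ṁ c_p (T_in − T) − Q̇.
τ = M/ṁ = 154.72 s; T_ss = T_in − Q̇/(ṁ c_p) = 10.437 °C.
T(t) = T_ss + (T₀ − T_ss) e^(−t/τ). Set T = 11.4:
e^(−t/τ) = (11.4 − 10.437)/(16.2 − 10.437) = 0.16710
t = −154.72 · ln(0.16710) = 276.81 s.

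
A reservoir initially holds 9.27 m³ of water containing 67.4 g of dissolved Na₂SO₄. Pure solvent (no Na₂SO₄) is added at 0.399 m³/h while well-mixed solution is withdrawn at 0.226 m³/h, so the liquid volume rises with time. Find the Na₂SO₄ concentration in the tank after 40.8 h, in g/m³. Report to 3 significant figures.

1.97 g/m³

Let m(t) be the amount of Na₂SO₄. Volume: V(t) = V₀ + (Q_in − Q_out) t = 9.27 + 0.17300 t; V(40.8) = 16.328 m³.
No Na₂SO₄ enters, so dm/dt = −Q_out · (m/V).
Separate: dm/m = −Q_out dt/V(t) ⇒ ln(m/m₀) = −(Q_out/(Q_in−Q_out)) ln(V/V₀).
m = m₀ (V₀/V)^(Q_out/(Q_in−Q_out)) = 67.4 × (9.27/16.328)^(1.3064) = 32.172 g.
C = m/V = 32.172/16.328 = 1.9703 g/m³.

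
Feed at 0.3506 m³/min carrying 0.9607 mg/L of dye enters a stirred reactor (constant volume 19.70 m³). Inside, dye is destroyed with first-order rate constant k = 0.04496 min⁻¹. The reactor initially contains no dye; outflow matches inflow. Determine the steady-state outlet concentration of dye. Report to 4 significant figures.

0.2724 mg/L

Accumulation = in − out − consumed: V dC/dt = Q C_in − Q C − k V C.
Steady state (dC/dt = 0): C_ss = Q C_in/(Q + kV) = C_in/(1 + kV/Q).
C_ss = 0.3506·0.9607/(0.3506 + 0.04496·19.70) = 0.336821/1.23631 = 0.272440 mg/L.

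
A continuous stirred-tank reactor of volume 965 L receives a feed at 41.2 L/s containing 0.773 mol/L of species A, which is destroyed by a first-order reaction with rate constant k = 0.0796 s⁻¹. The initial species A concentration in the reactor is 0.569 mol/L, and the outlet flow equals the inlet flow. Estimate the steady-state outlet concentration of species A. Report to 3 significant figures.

0.270 mol/L

V dC/dt = Q(C_in − C) − k V C.
At steady state: 0 = Q C_in − (Q + kV) C_ss, so C_ss = Q C_in/(Q + kV).
C_ss = 41.2·0.773/(41.2 + 0.0796·965) = 31.848/118.01 = 0.26986 mol/L.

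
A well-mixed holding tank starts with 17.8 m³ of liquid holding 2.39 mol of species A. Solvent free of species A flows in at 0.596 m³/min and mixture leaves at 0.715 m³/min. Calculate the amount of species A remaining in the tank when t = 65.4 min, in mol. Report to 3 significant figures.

0.0756 mol

Total volume: dV/dt = Q_in − Q_out = -0.11900 m³/min, so V(t) = 17.8 − 0.11900 t and V(65.4) = 10.017 m³.
Solute balance: dm/dt = 0 − Q_out C = −Q_out m/V(t).
Separate: dm/m = −Q_out dt/V(t) ⇒ ln(m/m₀) = −(Q_out/(Q_in−Q_out)) ln(V/V₀).
m = m₀ (V₀/V)^(Q_out/(Q_in−Q_out)) = 2.39 × (17.8/10.017)^(-6.0084) = 0.075563 mol.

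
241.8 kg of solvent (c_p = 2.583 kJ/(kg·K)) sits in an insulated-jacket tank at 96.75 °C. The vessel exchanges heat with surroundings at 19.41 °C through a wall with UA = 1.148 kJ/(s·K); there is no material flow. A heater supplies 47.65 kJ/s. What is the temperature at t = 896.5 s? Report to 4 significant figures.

Lumped-capacitance energy balance: M c_p dT/dt = UA(T_amb − T) + Q̇.
dT/dt = (T_ss − T)/τ with T_ss = T_amb + Q̇/UA = 19.41 + 47.65/1.148 = 60.9170 °C, τ = M c_p/UA = 241.8·2.583/1.148 = 544.050 s.
Solution: T(t) = T_ss + (T₀ − T_ss) e^(−t/τ).
T(896.5) = 60.9170 + (35.8330)·0.192468 = 67.8137 °C.

67.81 °C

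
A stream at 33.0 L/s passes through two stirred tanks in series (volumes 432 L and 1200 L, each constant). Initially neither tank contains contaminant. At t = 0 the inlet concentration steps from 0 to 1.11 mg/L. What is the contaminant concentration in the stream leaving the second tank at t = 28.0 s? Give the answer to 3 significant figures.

0.381 mg/L

Species balance on tank i: dCᵢ/dt = (Cᵢ₋₁ − Cᵢ)/τᵢ with τᵢ = Vᵢ/Q.
τ₁ = 432/33.0 = 13.091 s; τ₂ = 1200/33.0 = 36.364 s.
Solving the cascade with C₁(0)=C₂(0)=0 gives C₂(t) = C_in[1 − (τ₁ e^(−t/τ₁) − τ₂ e^(−t/τ₂))/(τ₁ − τ₂)].
At t = 28.0: e^(−t/τ₁) = 0.11779, e^(−t/τ₂) = 0.46301.
C₂ = 1.11·[1 − (13.091·0.11779 − 36.364·0.46301)/(-23.273)] = 1.11·0.34280 = 0.38050 mg/L.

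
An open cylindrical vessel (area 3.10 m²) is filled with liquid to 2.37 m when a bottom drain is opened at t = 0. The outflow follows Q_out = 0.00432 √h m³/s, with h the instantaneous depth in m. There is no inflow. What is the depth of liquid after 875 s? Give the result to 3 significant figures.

0.865 m

With no inflow, A dh/dt = −0.00432 √h.
This is separable: 2 d(√h)/dt = −0.00432/A, so √h = √h₀ − (0.00432/(2A)) t.
√h = √2.37 − 0.00432·875/(2·3.10) = 1.5395 − 0.60968 = 0.92980.
h = 0.92980² = 0.86453 m.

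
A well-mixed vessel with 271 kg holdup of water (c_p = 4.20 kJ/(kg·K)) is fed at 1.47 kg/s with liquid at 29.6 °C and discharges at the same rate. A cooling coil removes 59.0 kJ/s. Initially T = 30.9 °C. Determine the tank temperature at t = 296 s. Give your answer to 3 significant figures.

M c_p dT/dt = ṁ c_p (T_in − T) − Q̇.
Rearrange: dT/dt = (T_ss − T)/τ with τ = M/ṁ = 184.35 s and T_ss = T_in − Q̇/(ṁ c_p) = 20.044 °C.
Solution: T(t) = T_ss + (T₀ − T_ss) e^(−t/τ).
T(296) = 20.044 + (10.856)·e^(−296/184.35) = 20.044 + (10.856)·0.20077 = 22.223 °C.

22.2 °C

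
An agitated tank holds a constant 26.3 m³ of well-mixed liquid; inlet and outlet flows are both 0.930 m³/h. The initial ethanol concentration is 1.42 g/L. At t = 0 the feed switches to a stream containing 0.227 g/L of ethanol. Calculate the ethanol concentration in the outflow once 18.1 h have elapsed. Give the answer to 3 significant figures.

Mass balance on the solute (V constant): V dC/dt = Q(C_in − C).
Rewrite as dC/dt + C/τ = C_in/τ, τ = V/Q = 28.280 h.
Integrating: C(t) = C_in + (C₀ − C_in) e^(−t/τ).
C(18.1) = 0.227 + (1.42 − 0.227)·e^(−18.1/28.280) = 0.227 + (1.1930)·0.52727 = 0.85604 g/L.

0.856 g/L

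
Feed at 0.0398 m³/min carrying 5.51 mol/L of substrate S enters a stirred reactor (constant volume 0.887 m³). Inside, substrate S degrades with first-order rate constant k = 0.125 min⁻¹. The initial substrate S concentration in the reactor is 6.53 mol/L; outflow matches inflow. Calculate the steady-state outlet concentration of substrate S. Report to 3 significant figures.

Species balance: V dC/dt = Q C_in − Q C − k V C.
At steady state: 0 = Q C_in − (Q + kV) C_ss, so C_ss = Q C_in/(Q + kV).
C_ss = 0.0398·5.51/(0.0398 + 0.125·0.887) = 0.21930/0.15068 = 1.4554 mol/L.

1.46 mol/L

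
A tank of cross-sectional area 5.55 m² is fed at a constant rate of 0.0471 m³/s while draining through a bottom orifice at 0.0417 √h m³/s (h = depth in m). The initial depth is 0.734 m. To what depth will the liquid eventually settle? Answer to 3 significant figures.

1.28 m

A dh/dt = Q_in − 0.0417 √h. Steady state requires inflow = outflow:
Q_in = 0.0417 √h_ss ⇒ √h_ss = 0.0471/0.0417 = 1.1295.
h_ss = 1.1295² = 1.2758 m. (Since h₀ = 0.734 m < h_ss, the level will rise toward this value.)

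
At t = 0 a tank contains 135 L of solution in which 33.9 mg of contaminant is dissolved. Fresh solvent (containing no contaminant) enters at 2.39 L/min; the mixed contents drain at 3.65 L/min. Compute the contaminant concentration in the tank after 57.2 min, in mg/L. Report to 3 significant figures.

Total volume: dV/dt = Q_in − Q_out = -1.2600 L/min, so V(t) = 135 − 1.2600 t and V(57.2) = 62.928 L.
No contaminant enters, so dm/dt = −Q_out · (m/V).
dm/m = −Q_out dt/(V₀ − 1.2600 t); integrating gives ln(m/m₀) = −(Q_out/(Q_in−Q_out)) ln(V/V₀).
m = m₀ (V₀/V)^(Q_out/(Q_in−Q_out)) = 33.9 × (135/62.928)^(-2.8968) = 3.7148 mg.
C = m/V = 3.7148/62.928 = 0.059032 mg/L.

0.0590 mg/L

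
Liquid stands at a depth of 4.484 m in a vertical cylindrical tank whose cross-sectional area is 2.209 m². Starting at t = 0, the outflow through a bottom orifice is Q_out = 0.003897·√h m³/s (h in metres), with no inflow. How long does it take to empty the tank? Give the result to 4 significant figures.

2401 s

Unsteady balance on liquid volume: A dh/dt = −0.003897 √h.
Separate and integrate: 2(√h − √h₀) = −(0.003897/A) t.
Set h = 0: 2√h₀ = (0.003897/A) t_empty ⇒ t_empty = 2A√h₀/0.003897.
t_empty = 2·2.209·√4.484/0.003897 = 4.41800·2.11755/0.003897 = 2400.65 s.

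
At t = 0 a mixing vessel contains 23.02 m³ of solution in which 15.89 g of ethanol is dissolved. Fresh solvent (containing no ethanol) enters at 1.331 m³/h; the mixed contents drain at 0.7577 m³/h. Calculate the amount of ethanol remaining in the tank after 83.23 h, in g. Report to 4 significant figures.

Let m(t) be the amount of ethanol. Volume: V(t) = V₀ + (Q_in − Q_out) t = 23.02 + 0.573300 t; V(83.23) = 70.7358 m³.
Solute balance: dm/dt = 0 − Q_out C = −Q_out m/V(t).
dm/m = −Q_out dt/(V₀ + 0.573300 t); integrating gives ln(m/m₀) = −(Q_out/(Q_in−Q_out)) ln(V/V₀).
m = m₀ (V₀/V)^(Q_out/(Q_in−Q_out)) = 15.89 × (23.02/70.7358)^(1.32165) = 3.60393 g.

3.604 g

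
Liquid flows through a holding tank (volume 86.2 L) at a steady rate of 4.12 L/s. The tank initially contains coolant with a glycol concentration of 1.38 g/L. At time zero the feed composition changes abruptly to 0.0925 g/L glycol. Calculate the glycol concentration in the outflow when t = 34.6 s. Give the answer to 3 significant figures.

Accumulation = in − out for the solute gives V dC/dt = Q(C_in − C).
Rewrite as dC/dt + C/τ = C_in/τ, τ = V/Q = 20.922 s.
Solution: C(t) = C_in + (C₀ − C_in) e^(−t/τ).
C(34.6) = 0.0925 + (1.38 − 0.0925)·e^(−34.6/20.922) = 0.0925 + (1.2875)·0.19133 = 0.33884 g/L.

0.339 g/L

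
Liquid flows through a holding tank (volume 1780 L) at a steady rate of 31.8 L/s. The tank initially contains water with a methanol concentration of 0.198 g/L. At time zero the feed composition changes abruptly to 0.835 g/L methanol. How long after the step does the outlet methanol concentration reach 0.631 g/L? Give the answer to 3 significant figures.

Species balance: V dC/dt = Q(C_in − C) ⇒ τ = V/Q = 55.975 s.
C(t) = C_in + (C₀ − C_in) e^(−t/τ). Set C = 0.631 and solve for t:
e^(−t/τ) = (C − C_in)/(C₀ − C_in) = (0.631 − 0.835)/(0.198 − 0.835) = 0.32025
t = −τ ln(…) = 55.975 × 1.1386 = 63.736 s.

63.7 s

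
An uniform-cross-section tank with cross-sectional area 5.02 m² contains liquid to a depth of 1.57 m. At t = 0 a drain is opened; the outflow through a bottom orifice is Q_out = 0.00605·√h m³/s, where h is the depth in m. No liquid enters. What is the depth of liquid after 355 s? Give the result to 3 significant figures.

With no inflow, A dh/dt = −0.00605 √h.
∫ h^(−1/2) dh = −(0.00605/A) ∫ dt, giving 2√h = 2√h₀ − (0.00605/A) t.
√h = √1.57 − 0.00605·355/(2·5.02) = 1.2530 − 0.21392 = 1.0391.
h = 1.0391² = 1.0797 m.

1.08 m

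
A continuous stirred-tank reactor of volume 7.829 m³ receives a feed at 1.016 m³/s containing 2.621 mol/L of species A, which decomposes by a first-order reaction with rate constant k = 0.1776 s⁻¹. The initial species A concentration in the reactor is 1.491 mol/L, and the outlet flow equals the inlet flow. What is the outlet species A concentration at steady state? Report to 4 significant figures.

V dC/dt = Q(C_in − C) − k V C.
At steady state: 0 = Q C_in − (Q + kV) C_ss, so C_ss = Q C_in/(Q + kV).
C_ss = 1.016·2.621/(1.016 + 0.1776·7.829) = 2.66294/2.40643 = 1.10659 mol/L.

1.107 mol/L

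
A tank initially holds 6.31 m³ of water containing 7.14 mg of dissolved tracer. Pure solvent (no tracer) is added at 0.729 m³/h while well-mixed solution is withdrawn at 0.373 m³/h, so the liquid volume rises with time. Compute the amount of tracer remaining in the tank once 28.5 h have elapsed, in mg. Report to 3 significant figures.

Total volume: dV/dt = Q_in − Q_out = 0.35600 m³/h, so V(t) = 6.31 + 0.35600 t and V(28.5) = 16.456 m³.
Solute balance: dm/dt = 0 − Q_out C = −Q_out m/V(t).
dm/m = −Q_out dt/(V₀ + 0.35600 t); integrating gives ln(m/m₀) = −(Q_out/(Q_in−Q_out)) ln(V/V₀).
m = m₀ (V₀/V)^(Q_out/(Q_in−Q_out)) = 7.14 × (6.31/16.456)^(1.0478) = 2.6153 mg.

2.62 mg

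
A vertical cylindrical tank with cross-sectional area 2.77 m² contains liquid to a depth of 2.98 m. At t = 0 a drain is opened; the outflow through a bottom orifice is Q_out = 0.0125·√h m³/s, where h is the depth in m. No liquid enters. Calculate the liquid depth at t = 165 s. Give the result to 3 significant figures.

1.83 m

With no inflow, A dh/dt = −0.0125 √h.
∫ h^(−1/2) dh = −(0.0125/A) ∫ dt, giving 2√h = 2√h₀ − (0.0125/A) t.
√h = √2.98 − 0.0125·165/(2·2.77) = 1.7263 − 0.37229 = 1.3540.
h = 1.3540² = 1.8332 m.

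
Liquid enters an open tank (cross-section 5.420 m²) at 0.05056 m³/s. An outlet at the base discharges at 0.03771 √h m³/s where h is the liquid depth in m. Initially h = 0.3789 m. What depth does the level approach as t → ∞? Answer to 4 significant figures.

1.798 m

A dh/dt = Q_in − 0.03771 √h. Steady state requires inflow = outflow:
Q_in = 0.03771 √h_ss ⇒ √h_ss = 0.05056/0.03771 = 1.34076.
h_ss = 1.34076² = 1.79763 m. (Since h₀ = 0.3789 m < h_ss, the level will rise toward this value.)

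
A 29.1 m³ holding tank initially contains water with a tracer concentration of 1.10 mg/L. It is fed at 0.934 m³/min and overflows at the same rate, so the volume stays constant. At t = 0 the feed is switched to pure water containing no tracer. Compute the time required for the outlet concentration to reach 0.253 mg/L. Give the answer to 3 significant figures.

Transient balance on the dissolved component: V dC/dt = Q(C_in − C), so τ = V/Q = 31.156 min.
C(t) = C_in + (C₀ − C_in) e^(−t/τ). Set C = 0.253 and solve for t:
e^(−t/τ) = (C − C_in)/(C₀ − C_in) = (0.253 − 0)/(1.10 − 0) = 0.23000
t = −τ ln(…) = 31.156 × 1.4697 = 45.790 min.

45.8 min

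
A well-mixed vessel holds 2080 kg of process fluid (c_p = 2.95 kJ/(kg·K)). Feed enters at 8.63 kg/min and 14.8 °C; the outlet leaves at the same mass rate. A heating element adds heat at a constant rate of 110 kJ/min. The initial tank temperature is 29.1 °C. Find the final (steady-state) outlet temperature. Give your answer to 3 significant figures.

19.1 °C

M c_p dT/dt = ṁ c_p (T_in − T) + Q̇.
At steady state dT/dt = 0 ⇒ T_ss = T_in + Q̇/(ṁ c_p) = 14.8 + 110/(8.63·2.95) = 19.121 °C.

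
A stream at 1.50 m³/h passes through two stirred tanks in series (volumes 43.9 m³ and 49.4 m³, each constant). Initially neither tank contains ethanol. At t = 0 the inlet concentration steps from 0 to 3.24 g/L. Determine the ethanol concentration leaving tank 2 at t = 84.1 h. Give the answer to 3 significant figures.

2.44 g/L

Species balance on tank i: dCᵢ/dt = (Cᵢ₋₁ − Cᵢ)/τᵢ with τᵢ = Vᵢ/Q.
τ₁ = 43.9/1.50 = 29.267 h; τ₂ = 49.4/1.50 = 32.933 h.
Tank 1: C₁ = C_in(1 − e^(−t/τ₁)). Tank 2 (τ₁ ≠ τ₂): C₂ = C_in[1 − (τ₁ e^(−t/τ₁) − τ₂ e^(−t/τ₂))/(τ₁ − τ₂)].
At t = 84.1: e^(−t/τ₁) = 0.056497, e^(−t/τ₂) = 0.077798.
C₂ = 3.24·[1 − (29.267·0.056497 − 32.933·0.077798)/(-3.6667)] = 3.24·0.75218 = 2.4371 g/L.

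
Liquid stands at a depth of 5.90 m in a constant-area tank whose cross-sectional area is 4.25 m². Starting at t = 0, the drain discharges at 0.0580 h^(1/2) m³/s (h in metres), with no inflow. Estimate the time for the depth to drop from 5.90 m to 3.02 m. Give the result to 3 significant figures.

101 s

Volume balance on the tank: A dh/dt = −0.0580 √h.
This is separable: 2 d(√h)/dt = −0.0580/A, so √h = √h₀ − (0.0580/(2A)) t.
t = 2A(√h₀ − √h)/0.0580 = 2·4.25·(√5.90 − √3.02)/0.0580
  = 8.5000 × (2.4290 − 1.7378) / 0.0580 = 101.29 s.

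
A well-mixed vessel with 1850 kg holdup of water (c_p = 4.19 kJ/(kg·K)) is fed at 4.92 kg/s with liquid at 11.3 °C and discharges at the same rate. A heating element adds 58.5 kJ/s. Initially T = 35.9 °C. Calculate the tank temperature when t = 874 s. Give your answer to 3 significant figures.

Energy balance: M c_p dT/dt = ṁ c_p (T_in − T) + 58.5.
τ = M/ṁ = 376.02 s; T_ss = T_in + Q̇/(ṁ c_p) = 11.3 + 58.5/(4.92·4.19) = 14.138 °C.
This is linear first-order; T(t) = T_ss + (T₀ − T_ss) e^(−t/τ).
T(874) = 14.138 + (21.762)·e^(−874/376.02) = 14.138 + (21.762)·0.097845 = 16.267 °C.

16.3 °C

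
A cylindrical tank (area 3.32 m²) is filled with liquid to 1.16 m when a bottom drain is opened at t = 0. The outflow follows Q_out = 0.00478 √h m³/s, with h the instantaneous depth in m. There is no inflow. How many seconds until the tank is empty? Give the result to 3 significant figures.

1500 s

Volume balance on the tank: A dh/dt = −0.00478 √h.
Separate and integrate: 2(√h − √h₀) = −(0.00478/A) t.
Tank is empty when √h = 0: t_empty = 2A√h₀/0.00478.
t_empty = 2·3.32·√1.16/0.00478 = 6.6400·1.0770/0.00478 = 1496.1 s.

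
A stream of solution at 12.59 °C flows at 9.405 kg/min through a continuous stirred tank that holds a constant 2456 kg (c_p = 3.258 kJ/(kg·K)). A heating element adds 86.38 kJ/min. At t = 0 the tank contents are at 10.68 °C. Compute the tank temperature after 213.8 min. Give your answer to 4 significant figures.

Unsteady energy balance on the tank contents: M c_p dT/dt = ṁ c_p (T_in − T) + 86.38.
τ = M/ṁ = 261.138 min; T_ss = T_in + Q̇/(ṁ c_p) = 12.59 + 86.38/(9.405·3.258) = 15.4091 °C.
Solution: T(t) = T_ss + (T₀ − T_ss) e^(−t/τ).
T(213.8) = 15.4091 + (-4.72905)·e^(−213.8/261.138) = 15.4091 + (-4.72905)·0.440993 = 13.3236 °C.

13.32 °C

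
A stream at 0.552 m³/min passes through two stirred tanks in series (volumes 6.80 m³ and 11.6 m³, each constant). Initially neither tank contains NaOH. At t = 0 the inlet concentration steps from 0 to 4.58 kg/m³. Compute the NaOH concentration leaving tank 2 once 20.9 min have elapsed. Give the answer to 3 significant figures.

1.68 kg/m³

Species balance on tank i: dCᵢ/dt = (Cᵢ₋₁ − Cᵢ)/τᵢ with τᵢ = Vᵢ/Q.
τ₁ = 6.80/0.552 = 12.319 min; τ₂ = 11.6/0.552 = 21.014 min.
Solving the cascade with C₁(0)=C₂(0)=0 gives C₂(t) = C_in[1 − (τ₁ e^(−t/τ₁) − τ₂ e^(−t/τ₂))/(τ₁ − τ₂)].
At t = 20.9: e^(−t/τ₁) = 0.18331, e^(−t/τ₂) = 0.36989.
C₂ = 4.58·[1 − (12.319·0.18331 − 21.014·0.36989)/(-8.6957)] = 4.58·0.36579 = 1.6753 kg/m³.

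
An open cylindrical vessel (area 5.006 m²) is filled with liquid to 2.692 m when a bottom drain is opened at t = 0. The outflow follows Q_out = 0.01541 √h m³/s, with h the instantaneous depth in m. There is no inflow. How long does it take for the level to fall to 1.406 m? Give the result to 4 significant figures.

295.6 s

Mass balance (ρ constant): A dh/dt = −0.01541 √h.
∫ h^(−1/2) dh = −(0.01541/A) ∫ dt, giving 2√h = 2√h₀ − (0.01541/A) t.
t = 2A(√h₀ − √h)/0.01541 = 2·5.006·(√2.692 − √1.406)/0.01541
  = 10.0120 × (1.64073 − 1.18575) / 0.01541 = 295.606 s.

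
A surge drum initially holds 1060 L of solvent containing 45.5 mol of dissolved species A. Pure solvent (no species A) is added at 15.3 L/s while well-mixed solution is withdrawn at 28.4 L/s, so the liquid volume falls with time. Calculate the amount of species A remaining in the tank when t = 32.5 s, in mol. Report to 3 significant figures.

Total volume: dV/dt = Q_in − Q_out = -13.100 L/s, so V(t) = 1060 − 13.100 t and V(32.5) = 634.25 L.
Species balance (pure solvent in): dm/dt = −Q_out · m/V(t).
dm/m = −Q_out dt/(V₀ − 13.100 t); integrating gives ln(m/m₀) = −(Q_out/(Q_in−Q_out)) ln(V/V₀).
m = m₀ (V₀/V)^(Q_out/(Q_in−Q_out)) = 45.5 × (1060/634.25)^(-2.1679) = 14.944 mol.

14.9 mol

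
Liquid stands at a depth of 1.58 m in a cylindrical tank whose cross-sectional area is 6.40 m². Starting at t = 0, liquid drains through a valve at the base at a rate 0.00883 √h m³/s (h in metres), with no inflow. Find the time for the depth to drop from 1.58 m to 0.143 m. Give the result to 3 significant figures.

1270 s

A dh/dt = −Q_out = −0.00883 √h.
This is separable: 2 d(√h)/dt = −0.00883/A, so √h = √h₀ − (0.00883/(2A)) t.
t = 2A(√h₀ − √h)/0.00883 = 2·6.40·(√1.58 − √0.143)/0.00883
  = 12.800 × (1.2570 − 0.37815) / 0.00883 = 1274.0 s.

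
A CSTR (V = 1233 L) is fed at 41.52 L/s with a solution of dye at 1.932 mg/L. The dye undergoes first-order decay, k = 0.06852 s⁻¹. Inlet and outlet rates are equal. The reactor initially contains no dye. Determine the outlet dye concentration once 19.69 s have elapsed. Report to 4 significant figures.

0.5515 mg/L

Accumulation = in − out − consumed: V dC/dt = Q C_in − Q C − k V C.
This is linear with rate a = Q/V + k = 0.102194 s⁻¹.
C_ss = Q C_in/(Q + kV) = 0.636614 mg/L; C(t) = C_ss + (C₀ − C_ss) e^(−a t).
C(19.69) = 0.636614 + (-0.636614)·e^(−0.102194·19.69) = 0.636614 + (-0.636614)·0.133694 = 0.551502 mg/L.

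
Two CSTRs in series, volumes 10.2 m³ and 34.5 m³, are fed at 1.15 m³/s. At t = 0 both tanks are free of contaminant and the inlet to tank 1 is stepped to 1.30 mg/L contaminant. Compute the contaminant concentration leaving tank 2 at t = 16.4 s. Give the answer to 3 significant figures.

Species balance on tank i: dCᵢ/dt = (Cᵢ₋₁ − Cᵢ)/τᵢ with τᵢ = Vᵢ/Q.
τ₁ = 10.2/1.15 = 8.8696 s; τ₂ = 34.5/1.15 = 30.000 s.
Solving the cascade with C₁(0)=C₂(0)=0 gives C₂(t) = C_in[1 − (τ₁ e^(−t/τ₁) − τ₂ e^(−t/τ₂))/(τ₁ − τ₂)].
At t = 16.4: e^(−t/τ₁) = 0.15739, e^(−t/τ₂) = 0.57888.
C₂ = 1.30·[1 − (8.8696·0.15739 − 30.000·0.57888)/(-21.130)] = 1.30·0.24420 = 0.31747 mg/L.

0.317 mg/L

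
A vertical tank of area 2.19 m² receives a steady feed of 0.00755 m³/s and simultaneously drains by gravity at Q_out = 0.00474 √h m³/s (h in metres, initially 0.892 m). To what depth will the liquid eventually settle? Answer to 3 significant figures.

2.54 m

Accumulation of liquid (constant cross-section A): A dh/dt = Q_in − 0.00474 √h. At steady state dh/dt = 0:
Q_in = 0.00474 √h_ss ⇒ √h_ss = 0.00755/0.00474 = 1.5928.
h_ss = 1.5928² = 2.5371 m. (Since h₀ = 0.892 m < h_ss, the level will rise toward this value.)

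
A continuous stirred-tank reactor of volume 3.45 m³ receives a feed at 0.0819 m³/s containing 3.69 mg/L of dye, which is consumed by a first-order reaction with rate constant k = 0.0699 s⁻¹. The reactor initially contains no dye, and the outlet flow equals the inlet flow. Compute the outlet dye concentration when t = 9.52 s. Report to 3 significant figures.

0.552 mg/L

Species balance: V dC/dt = Q C_in − Q C − k V C.
dC/dt = (Q/V) C_in − (Q/V + k) C; effective rate a = Q/V + k = 0.023739 + 0.0699 = 0.093639 s⁻¹.
C_ss = Q C_in/(Q + kV) = 0.93548 mg/L; C(t) = C_ss + (C₀ − C_ss) e^(−a t).
C(9.52) = 0.93548 + (-0.93548)·e^(−0.093639·9.52) = 0.93548 + (-0.93548)·0.41006 = 0.55187 mg/L.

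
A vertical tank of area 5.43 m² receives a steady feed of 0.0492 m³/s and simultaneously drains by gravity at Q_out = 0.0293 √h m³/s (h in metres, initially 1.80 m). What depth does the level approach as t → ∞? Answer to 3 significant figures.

A dh/dt = Q_in − 0.0293 √h. Steady state requires inflow = outflow:
Q_in = 0.0293 √h_ss ⇒ √h_ss = 0.0492/0.0293 = 1.6792.
h_ss = 1.6792² = 2.8196 m. (Since h₀ = 1.80 m < h_ss, the level will rise toward this value.)

2.82 m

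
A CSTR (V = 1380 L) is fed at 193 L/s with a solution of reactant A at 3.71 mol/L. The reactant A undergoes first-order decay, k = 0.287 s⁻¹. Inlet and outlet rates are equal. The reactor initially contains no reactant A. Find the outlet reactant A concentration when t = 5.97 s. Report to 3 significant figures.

V dC/dt = Q(C_in − C) − k V C.
This is linear with rate a = Q/V + k = 0.42686 s⁻¹.
C_ss = Q C_in/(Q + kV) = 1.2155 mol/L; C(t) = C_ss + (C₀ − C_ss) e^(−a t).
C(5.97) = 1.2155 + (-1.2155)·e^(−0.42686·5.97) = 1.2155 + (-1.2155)·0.078213 = 1.1205 mol/L.

1.12 mol/L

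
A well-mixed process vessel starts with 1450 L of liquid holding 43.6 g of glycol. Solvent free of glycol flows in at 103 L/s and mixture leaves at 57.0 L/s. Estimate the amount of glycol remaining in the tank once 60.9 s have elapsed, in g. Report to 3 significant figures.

11.5 g

Let m(t) be the amount of glycol. Volume: V(t) = V₀ + (Q_in − Q_out) t = 1450 + 46.000 t; V(60.9) = 4251.4 L.
Solute balance: dm/dt = 0 − Q_out C = −Q_out m/V(t).
Separate: dm/m = −Q_out dt/V(t) ⇒ ln(m/m₀) = −(Q_out/(Q_in−Q_out)) ln(V/V₀).
m = m₀ (V₀/V)^(Q_out/(Q_in−Q_out)) = 43.6 × (1450/4251.4)^(1.2391) = 11.498 g.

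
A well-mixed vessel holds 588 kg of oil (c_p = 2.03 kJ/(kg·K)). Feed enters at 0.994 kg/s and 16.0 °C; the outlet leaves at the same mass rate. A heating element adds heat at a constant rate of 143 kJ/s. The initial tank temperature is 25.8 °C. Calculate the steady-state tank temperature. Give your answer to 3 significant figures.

M c_p dT/dt = ṁ c_p (T_in − T) + Q̇.
At steady state dT/dt = 0 ⇒ T_ss = T_in + Q̇/(ṁ c_p) = 16.0 + 143/(0.994·2.03) = 86.869 °C.

86.9 °C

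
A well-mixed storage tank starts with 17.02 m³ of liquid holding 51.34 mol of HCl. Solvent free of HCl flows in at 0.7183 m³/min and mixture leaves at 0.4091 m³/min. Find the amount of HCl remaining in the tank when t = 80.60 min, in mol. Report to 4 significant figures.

Total volume: dV/dt = Q_in − Q_out = 0.309200 m³/min, so V(t) = 17.02 + 0.309200 t and V(80.60) = 41.9415 m³.
Solute balance: dm/dt = 0 − Q_out C = −Q_out m/V(t).
Separate: dm/m = −Q_out dt/V(t) ⇒ ln(m/m₀) = −(Q_out/(Q_in−Q_out)) ln(V/V₀).
m = m₀ (V₀/V)^(Q_out/(Q_in−Q_out)) = 51.34 × (17.02/41.9415)^(1.32309) = 15.5676 mol.

15.57 mol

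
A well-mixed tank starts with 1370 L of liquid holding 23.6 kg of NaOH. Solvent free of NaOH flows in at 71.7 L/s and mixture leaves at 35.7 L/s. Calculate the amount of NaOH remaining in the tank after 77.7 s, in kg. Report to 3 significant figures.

Total volume: dV/dt = Q_in − Q_out = 36.000 L/s, so V(t) = 1370 + 36.000 t and V(77.7) = 4167.2 L.
Species balance (pure solvent in): dm/dt = −Q_out · m/V(t).
dm/m = −Q_out dt/(V₀ + 36.000 t); integrating gives ln(m/m₀) = −(Q_out/(Q_in−Q_out)) ln(V/V₀).
m = m₀ (V₀/V)^(Q_out/(Q_in−Q_out)) = 23.6 × (1370/4167.2)^(0.99167) = 7.8309 kg.

7.83 kg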